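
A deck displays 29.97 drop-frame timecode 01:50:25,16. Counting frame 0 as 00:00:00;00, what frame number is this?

198568

Complete 10-minute blocks: 11, each 17982 frames → 197802.
Remaining 0 whole minutes in the current block: 0 frames.
Within the current minute: 25 × 30 + 16 = 766. Total = 197802 + 0 + 766 = 198568.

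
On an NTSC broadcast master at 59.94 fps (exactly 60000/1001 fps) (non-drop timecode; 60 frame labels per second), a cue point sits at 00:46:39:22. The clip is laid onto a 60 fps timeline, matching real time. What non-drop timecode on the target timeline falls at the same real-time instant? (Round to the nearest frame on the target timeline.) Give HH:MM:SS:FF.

00:46:42:10

Source frame index: (0×3600 + 46×60 + 39) × 60 + 22 = 167962.
Real time: 167962 / (60000/1001) = 84064981/30000 s.
Target frame: (84064981/30000) × (60) = 84064981/500 ≈ 168129.962 → 168130.
At 60 labels/s: frame 168130 → 00:46:42:10.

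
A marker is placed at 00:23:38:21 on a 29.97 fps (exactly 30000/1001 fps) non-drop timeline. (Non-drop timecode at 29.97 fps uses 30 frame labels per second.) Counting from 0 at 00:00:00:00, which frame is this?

frame 42561

Total seconds to the label: (0 × 3600 + 23 × 60 + 38) = 1418.
Frame index = 1418 × 30 + 21 = 42561.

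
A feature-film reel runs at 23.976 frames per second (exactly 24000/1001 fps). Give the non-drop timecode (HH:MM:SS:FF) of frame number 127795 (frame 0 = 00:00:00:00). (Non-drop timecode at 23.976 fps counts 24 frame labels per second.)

01:28:44:19

127795 ÷ 24 = 5324 full seconds, remainder 19 frames.
5324 s = 1 h 28 min 44 s.
Timecode: 01:28:44:19.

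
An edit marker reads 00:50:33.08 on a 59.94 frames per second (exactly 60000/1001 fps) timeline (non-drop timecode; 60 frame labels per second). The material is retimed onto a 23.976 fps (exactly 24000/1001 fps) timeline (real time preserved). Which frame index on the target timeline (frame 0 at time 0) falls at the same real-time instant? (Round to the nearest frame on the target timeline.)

Source frame index: (0×3600 + 50×60 + 33) × 60 + 8 = 181988.
Real time: 181988 / (60000/1001) = 45542497/15000 s.
Target frame: (45542497/15000) × (24000/1001) = 363976/5 ≈ 72795.200 → 72795.

frame 72795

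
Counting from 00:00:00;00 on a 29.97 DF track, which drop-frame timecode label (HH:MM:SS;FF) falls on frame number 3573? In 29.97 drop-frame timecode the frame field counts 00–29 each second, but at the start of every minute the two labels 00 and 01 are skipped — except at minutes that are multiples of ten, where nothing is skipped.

00:01:59;05

Ten DF minutes hold 17982 frames, so frame 3573 lies in block 0 (frames 0–17981) with 3573 frames into that block.
The block's first minute is 1800 frames and the rest 1798 each; 3573 frames reaches minute 1, so 0 × 18 + 1 × 2 = 2 labels have been skipped so far.
Adding those back, label number 3573 + 2 = 3575 at 30 labels/s is 119 s + 5 f = 0 h 1 min 59 s frame 5, i.e. 00:01:59;05.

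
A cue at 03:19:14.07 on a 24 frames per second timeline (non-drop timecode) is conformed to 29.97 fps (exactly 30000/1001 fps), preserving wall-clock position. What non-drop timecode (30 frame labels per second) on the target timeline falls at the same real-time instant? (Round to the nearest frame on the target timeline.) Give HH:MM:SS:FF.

03:19:02:10

Source frame index: (3×3600 + 19×60 + 14) × 24 + 7 = 286903.
Real time: 286903 / (24) = 286903/24 s.
Target frame: (286903/24) × (30000/1001) = 358628750/1001 ≈ 358270.480 → 358270.
At 30 labels/s: frame 358270 → 03:19:02:10.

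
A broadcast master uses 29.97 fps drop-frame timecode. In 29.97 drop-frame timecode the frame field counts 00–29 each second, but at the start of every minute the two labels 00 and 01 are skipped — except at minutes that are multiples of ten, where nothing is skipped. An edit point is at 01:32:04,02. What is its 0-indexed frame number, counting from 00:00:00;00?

As if non-drop at 30 labels/s: (1 × 3600 + 32 × 60 + 4) × 30 + 2 = 165722.
Minute boundaries passed: 92; those not divisible by 10: 92 − 9 = 83; dropped labels = 2 × 83 = 166.
Actual frame index = 165722 − 166 = 165556.

165556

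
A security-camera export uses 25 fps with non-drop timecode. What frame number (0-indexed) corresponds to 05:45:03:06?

frame 517581

Total seconds to the label: (5 × 3600 + 45 × 60 + 3) = 20703.
Frame index = 20703 × 25 + 6 = 517581.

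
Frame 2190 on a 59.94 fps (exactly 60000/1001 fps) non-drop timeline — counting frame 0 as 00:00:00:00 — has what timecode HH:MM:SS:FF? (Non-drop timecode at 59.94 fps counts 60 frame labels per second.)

00:00:36:30

2190 ÷ 60 = 36 full seconds, remainder 30 frames.
36 s = 0 h 0 min 36 s.
Timecode: 00:00:36:30.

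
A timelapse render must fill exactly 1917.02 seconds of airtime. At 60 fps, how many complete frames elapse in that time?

Frames = 1917.02 × 60 = 575106/5 ≈ 115021.2000.
Complete frames: 115021.

115021 frames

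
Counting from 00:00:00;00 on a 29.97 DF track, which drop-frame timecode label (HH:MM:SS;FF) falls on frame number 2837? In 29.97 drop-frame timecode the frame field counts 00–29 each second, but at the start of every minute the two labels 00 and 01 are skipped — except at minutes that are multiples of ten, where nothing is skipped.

00:01:34;19

Each 10-minute DF block holds 10 × 60 × 30 − 9 × 2 = 17982 frames. 2837 ÷ 17982 → 0 full blocks, remainder 2837.
Within the partial block the first minute is 1800 frames and each further minute 1798, so 1 further minute boundary passed. Total skipped labels = 18 × 0 + 2 × 1 = 2.
Non-drop label index = 2837 + 2 = 2839; at 30 labels/s that is 00:01:34:19, i.e. DF 00:01:34;19.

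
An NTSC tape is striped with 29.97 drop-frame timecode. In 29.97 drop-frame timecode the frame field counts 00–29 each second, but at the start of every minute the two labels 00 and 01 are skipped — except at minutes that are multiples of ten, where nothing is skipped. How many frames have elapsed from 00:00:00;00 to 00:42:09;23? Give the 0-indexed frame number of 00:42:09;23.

75817

As if non-drop at 30 labels/s: (0 × 3600 + 42 × 60 + 9) × 30 + 23 = 75893.
Minute boundaries passed: 42; those not divisible by 10: 42 − 4 = 38; dropped labels = 2 × 38 = 76.
Actual frame index = 75893 − 76 = 75817.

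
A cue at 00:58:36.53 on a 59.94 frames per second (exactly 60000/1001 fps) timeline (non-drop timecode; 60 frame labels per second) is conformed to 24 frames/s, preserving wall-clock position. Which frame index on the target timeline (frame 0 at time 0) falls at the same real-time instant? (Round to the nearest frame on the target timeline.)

frame 84490

Source frame index: (0×3600 + 58×60 + 36) × 60 + 53 = 211013.
Real time: 211013 / (60000/1001) = 211224013/60000 s.
Target frame: (211224013/60000) × (24) = 211224013/2500 ≈ 84489.605 → 84490.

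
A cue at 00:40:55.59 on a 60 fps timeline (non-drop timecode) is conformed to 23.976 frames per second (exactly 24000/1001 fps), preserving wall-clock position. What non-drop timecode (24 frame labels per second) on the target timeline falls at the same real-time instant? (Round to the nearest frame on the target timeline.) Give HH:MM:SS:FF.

Source frame index: (0×3600 + 40×60 + 55) × 60 + 59 = 147359.
Real time: 147359 / (60) = 147359/60 s.
Target frame: (147359/60) × (24000/1001) = 58943600/1001 ≈ 58884.715 → 58885.
At 24 labels/s: frame 58885 → 00:40:53:13.

00:40:53:13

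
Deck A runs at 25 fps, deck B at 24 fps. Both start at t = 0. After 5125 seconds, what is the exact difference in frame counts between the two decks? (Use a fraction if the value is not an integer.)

A emits 25 × 5125 = 128125 frames; B emits 24 × 5125 = 123000.
Difference = 5125 frames; B is behind A.

5125 frames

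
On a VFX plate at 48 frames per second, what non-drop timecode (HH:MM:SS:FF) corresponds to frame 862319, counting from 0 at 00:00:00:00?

862319 ÷ 48 = 17964 full seconds, remainder 47 frames.
17964 s = 4 h 59 min 24 s.
Timecode: 04:59:24:47.

04:59:24:47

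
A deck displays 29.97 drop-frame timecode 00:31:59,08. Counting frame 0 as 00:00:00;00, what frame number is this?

57522

Complete 10-minute blocks: 3, each 17982 frames → 53946.
Remaining 1 whole minute in the current block: 1800 + 0 × 1798 = 1800 frames.
Within the current minute: 59 × 30 + 8 − 2 = 1776 (labels ;00/;01 skipped at this minute). Total = 53946 + 1800 + 1776 = 57522.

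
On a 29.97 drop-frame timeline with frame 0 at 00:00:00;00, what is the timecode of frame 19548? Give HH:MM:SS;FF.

00:10:52;06

Ten DF minutes hold 17982 frames, so frame 19548 lies in block 1 (frames 17982–35963) with 1566 frames into that block.
The block's first minute is 1800 frames and the rest 1798 each; 1566 frames reaches minute 0, so 1 × 18 + 0 × 2 = 18 labels have been skipped so far.
Adding those back, label number 19548 + 18 = 19566 at 30 labels/s is 652 s + 6 f = 0 h 10 min 52 s frame 6, i.e. 00:10:52;06.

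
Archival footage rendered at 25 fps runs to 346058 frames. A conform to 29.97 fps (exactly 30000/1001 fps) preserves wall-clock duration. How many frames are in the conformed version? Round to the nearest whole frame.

414855 frames

Frames at target rate = 346058 × (30000/1001) / (25) = 415269600/1001 ≈ 414854.745.
Nearest whole frame: 414855.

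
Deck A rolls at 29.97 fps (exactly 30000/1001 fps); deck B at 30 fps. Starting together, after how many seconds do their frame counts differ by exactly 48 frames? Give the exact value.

1601.6 seconds

The gap grows by |30 − 30000/1001| = 30/1001 frames per second.
Time for a 48-frame gap: 48 ÷ (30/1001) = 1601.6 s.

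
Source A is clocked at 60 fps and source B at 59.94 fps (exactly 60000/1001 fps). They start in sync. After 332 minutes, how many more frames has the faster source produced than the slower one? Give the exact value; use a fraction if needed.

332 min = 19920 s.
A emits 60 × 19920 = 1195200 frames; B emits 60000/1001 × 19920 = 1195200000/1001.
Difference = 1195200/1001 frames (≈ 1194.0060); B is behind A.

1195200/1001 frames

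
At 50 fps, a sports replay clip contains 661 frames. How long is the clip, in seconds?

13.22 seconds

Running time = 661 / (50) = 13.22 s.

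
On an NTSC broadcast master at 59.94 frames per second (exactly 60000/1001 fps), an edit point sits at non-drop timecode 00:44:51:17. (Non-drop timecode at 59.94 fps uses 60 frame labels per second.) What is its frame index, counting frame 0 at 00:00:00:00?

frame 161477

Total seconds to the label: (0 × 3600 + 44 × 60 + 51) = 2691.
Frame index = 2691 × 60 + 17 = 161477.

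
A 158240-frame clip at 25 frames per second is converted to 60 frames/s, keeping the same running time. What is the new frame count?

379776 frames

Target frames = source frames × (target rate / source rate) = 158240 × (60)/(25) = 158240 × 12/5 = 379776.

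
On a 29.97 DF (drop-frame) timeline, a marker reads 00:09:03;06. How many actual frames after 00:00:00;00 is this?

16278

Complete 10-minute blocks: 0, each 17982 frames → 0.
Remaining 9 whole minutes in the current block: 1800 + 8 × 1798 = 16184 frames.
Within the current minute: 3 × 30 + 6 − 2 = 94 (labels ;00/;01 skipped at this minute). Total = 0 + 16184 + 94 = 16278.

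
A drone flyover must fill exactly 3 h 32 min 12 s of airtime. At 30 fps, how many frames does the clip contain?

3 h 32 min 12 s = 12732 s.
Frames = 12732 × 30 = 381960.

381960 frames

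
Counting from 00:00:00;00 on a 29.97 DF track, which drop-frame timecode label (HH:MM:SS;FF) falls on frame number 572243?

05:18:13;27

Each 10-minute DF block holds 10 × 60 × 30 − 9 × 2 = 17982 frames. 572243 ÷ 17982 → 31 full blocks, remainder 14801.
Within the partial block the first minute is 1800 frames and each further minute 1798, so 8 further minute boundaries passed. Total skipped labels = 18 × 31 + 2 × 8 = 574.
Non-drop label index = 572243 + 574 = 572817; at 30 labels/s that is 05:18:13:27, i.e. DF 05:18:13;27.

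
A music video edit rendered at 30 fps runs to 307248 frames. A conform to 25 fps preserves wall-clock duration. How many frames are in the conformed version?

256040 frames

Target frames = source frames × (target rate / source rate) = 307248 × (25)/(30) = 307248 × 5/6 = 256040.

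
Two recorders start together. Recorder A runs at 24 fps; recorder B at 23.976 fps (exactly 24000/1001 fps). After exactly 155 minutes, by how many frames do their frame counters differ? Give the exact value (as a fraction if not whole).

155 min = 9300 s.
A emits 24 × 9300 = 223200 frames; B emits 24000/1001 × 9300 = 223200000/1001.
Difference = 223200/1001 frames (≈ 222.9770); B is behind A.

223200/1001 frames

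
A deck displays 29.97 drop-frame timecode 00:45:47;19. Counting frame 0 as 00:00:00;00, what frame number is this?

Complete 10-minute blocks: 4, each 17982 frames → 71928.
Remaining 5 whole minutes in the current block: 1800 + 4 × 1798 = 8992 frames.
Within the current minute: 47 × 30 + 19 − 2 = 1427 (labels ;00/;01 skipped at this minute). Total = 71928 + 8992 + 1427 = 82347.

82347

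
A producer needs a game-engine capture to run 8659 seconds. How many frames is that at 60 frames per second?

519540 frames

Frames = 8659 × 60 = 519540.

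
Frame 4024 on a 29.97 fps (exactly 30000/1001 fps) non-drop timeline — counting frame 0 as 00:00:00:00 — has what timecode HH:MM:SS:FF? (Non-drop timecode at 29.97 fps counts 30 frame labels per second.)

4024 ÷ 30 = 134 full seconds, remainder 4 frames.
134 s = 0 h 2 min 14 s.
Timecode: 00:02:14:04.

00:02:14:04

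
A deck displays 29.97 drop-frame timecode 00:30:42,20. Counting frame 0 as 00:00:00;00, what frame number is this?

55226

Complete 10-minute blocks: 3, each 17982 frames → 53946.
Remaining 0 whole minutes in the current block: 0 frames.
Within the current minute: 42 × 30 + 20 = 1280. Total = 53946 + 0 + 1280 = 55226.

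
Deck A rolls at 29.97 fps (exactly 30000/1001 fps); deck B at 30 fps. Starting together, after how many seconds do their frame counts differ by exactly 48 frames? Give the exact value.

1601.6 seconds

The gap grows by |30 − 30000/1001| = 30/1001 frames per second.
Time for a 48-frame gap: 48 ÷ (30/1001) = 1601.6 s.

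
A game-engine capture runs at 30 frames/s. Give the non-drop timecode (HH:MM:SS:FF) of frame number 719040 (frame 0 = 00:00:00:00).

06:39:28:00

719040 ÷ 30 = 23968 full seconds, remainder 0 frames.
23968 s = 6 h 39 min 28 s.
Timecode: 06:39:28:00.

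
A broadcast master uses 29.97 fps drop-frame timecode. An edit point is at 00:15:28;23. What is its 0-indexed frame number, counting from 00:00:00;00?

Complete 10-minute blocks: 1, each 17982 frames → 17982.
Remaining 5 whole minutes in the current block: 1800 + 4 × 1798 = 8992 frames.
Within the current minute: 28 × 30 + 23 − 2 = 861 (labels ;00/;01 skipped at this minute). Total = 17982 + 8992 + 861 = 27835.

27835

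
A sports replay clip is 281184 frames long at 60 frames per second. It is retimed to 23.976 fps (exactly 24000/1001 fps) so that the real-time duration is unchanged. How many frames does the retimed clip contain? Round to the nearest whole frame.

Frames at target rate = 281184 × (24000/1001) / (60) = 112473600/1001 ≈ 112361.239.
Nearest whole frame: 112361.

112361 frames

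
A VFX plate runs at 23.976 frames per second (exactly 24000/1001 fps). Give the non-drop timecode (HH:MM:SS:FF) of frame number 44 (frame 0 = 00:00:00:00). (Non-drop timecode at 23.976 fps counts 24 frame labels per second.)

44 ÷ 24 = 1 full seconds, remainder 20 frames.
1 s = 0 h 0 min 1 s.
Timecode: 00:00:01:20.

00:00:01:20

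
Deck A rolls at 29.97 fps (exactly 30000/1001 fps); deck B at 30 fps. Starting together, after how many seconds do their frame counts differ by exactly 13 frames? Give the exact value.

The gap grows by |30 − 30000/1001| = 30/1001 frames per second.
Time for a 13-frame gap: 13 ÷ (30/1001) = 13013/30 s.

13013/30 seconds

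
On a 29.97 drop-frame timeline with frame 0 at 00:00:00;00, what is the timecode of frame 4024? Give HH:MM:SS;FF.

00:02:14;08

Ten DF minutes hold 17982 frames, so frame 4024 lies in block 0 (frames 0–17981) with 4024 frames into that block.
The block's first minute is 1800 frames and the rest 1798 each; 4024 frames reaches minute 2, so 0 × 18 + 2 × 2 = 4 labels have been skipped so far.
Adding those back, label number 4024 + 4 = 4028 at 30 labels/s is 134 s + 8 f = 0 h 2 min 14 s frame 8, i.e. 00:02:14;08.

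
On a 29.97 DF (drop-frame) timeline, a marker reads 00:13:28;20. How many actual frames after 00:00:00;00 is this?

24236

Complete 10-minute blocks: 1, each 17982 frames → 17982.
Remaining 3 whole minutes in the current block: 1800 + 2 × 1798 = 5396 frames.
Within the current minute: 28 × 30 + 20 − 2 = 858 (labels ;00/;01 skipped at this minute). Total = 17982 + 5396 + 858 = 24236.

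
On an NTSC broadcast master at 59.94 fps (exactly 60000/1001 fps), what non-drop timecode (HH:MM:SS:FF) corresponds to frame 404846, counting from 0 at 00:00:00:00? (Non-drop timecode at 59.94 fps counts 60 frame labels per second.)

404846 ÷ 60 = 6747 full seconds, remainder 26 frames.
6747 s = 1 h 52 min 27 s.
Timecode: 01:52:27:26.

01:52:27:26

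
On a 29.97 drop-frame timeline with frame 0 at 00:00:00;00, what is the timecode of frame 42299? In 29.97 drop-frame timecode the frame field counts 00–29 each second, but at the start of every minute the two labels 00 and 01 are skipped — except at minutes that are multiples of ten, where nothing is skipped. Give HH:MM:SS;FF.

00:23:31;11

Each 10-minute DF block holds 10 × 60 × 30 − 9 × 2 = 17982 frames. 42299 ÷ 17982 → 2 full blocks, remainder 6335.
Within the partial block the first minute is 1800 frames and each further minute 1798, so 3 further minute boundaries passed. Total skipped labels = 18 × 2 + 2 × 3 = 42.
Non-drop label index = 42299 + 42 = 42341; at 30 labels/s that is 00:23:31:11, i.e. DF 00:23:31;11.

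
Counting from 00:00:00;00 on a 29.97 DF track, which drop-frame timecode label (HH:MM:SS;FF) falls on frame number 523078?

Each 10-minute DF block holds 10 × 60 × 30 − 9 × 2 = 17982 frames. 523078 ÷ 17982 → 29 full blocks, remainder 1600.
Within the partial block the first minute is 1800 frames and each further minute 1798, so 0 further minute boundaries passed. Total skipped labels = 18 × 29 + 2 × 0 = 522.
Non-drop label index = 523078 + 522 = 523600; at 30 labels/s that is 04:50:53:10, i.e. DF 04:50:53;10.

04:50:53;10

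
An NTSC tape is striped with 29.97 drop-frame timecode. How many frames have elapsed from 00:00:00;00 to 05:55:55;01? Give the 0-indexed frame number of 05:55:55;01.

As if non-drop at 30 labels/s: (5 × 3600 + 55 × 60 + 55) × 30 + 1 = 640651.
Minute boundaries passed: 355; those not divisible by 10: 355 − 35 = 320; dropped labels = 2 × 320 = 640.
Actual frame index = 640651 − 640 = 640011.

640011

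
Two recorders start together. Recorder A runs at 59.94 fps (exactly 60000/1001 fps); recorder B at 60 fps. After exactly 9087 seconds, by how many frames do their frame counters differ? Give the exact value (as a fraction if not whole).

A emits 60000/1001 × 9087 = 41940000/77 frames; B emits 60 × 9087 = 545220.
Difference = 41940/77 frames (≈ 544.6753); B is ahead of A.

41940/77 frames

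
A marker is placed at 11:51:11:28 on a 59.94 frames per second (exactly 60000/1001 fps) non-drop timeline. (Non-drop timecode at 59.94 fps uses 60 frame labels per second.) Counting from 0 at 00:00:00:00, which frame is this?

2560288

Total seconds to the label: (11 × 3600 + 51 × 60 + 11) = 42671.
Frame index = 42671 × 60 + 28 = 2560288.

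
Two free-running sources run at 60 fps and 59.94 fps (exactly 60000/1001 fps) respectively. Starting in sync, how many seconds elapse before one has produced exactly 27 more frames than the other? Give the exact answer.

The gap grows by |60000/1001 − 60| = 60/1001 frames per second.
Time for a 27-frame gap: 27 ÷ (60/1001) = 450.45 s.

450.45 seconds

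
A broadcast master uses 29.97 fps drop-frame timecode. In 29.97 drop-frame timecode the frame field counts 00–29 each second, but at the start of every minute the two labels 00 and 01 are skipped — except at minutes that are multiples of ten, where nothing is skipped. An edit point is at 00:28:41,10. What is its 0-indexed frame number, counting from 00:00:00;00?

51588

Complete 10-minute blocks: 2, each 17982 frames → 35964.
Remaining 8 whole minutes in the current block: 1800 + 7 × 1798 = 14386 frames.
Within the current minute: 41 × 30 + 10 − 2 = 1238 (labels ;00/;01 skipped at this minute). Total = 35964 + 14386 + 1238 = 51588.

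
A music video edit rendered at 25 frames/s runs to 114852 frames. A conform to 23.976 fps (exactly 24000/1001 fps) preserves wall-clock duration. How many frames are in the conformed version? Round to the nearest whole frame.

110148 frames

Frames at target rate = 114852 × (24000/1001) / (25) = 110257920/1001 ≈ 110147.772.
Nearest whole frame: 110148.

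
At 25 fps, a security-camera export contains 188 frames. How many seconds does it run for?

Running time = 188 / (25) = 7.52 s.

7.52 seconds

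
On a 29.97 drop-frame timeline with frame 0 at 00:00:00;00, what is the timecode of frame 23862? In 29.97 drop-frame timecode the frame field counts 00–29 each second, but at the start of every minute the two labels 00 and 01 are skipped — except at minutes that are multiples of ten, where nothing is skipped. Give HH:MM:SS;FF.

Ten DF minutes hold 17982 frames, so frame 23862 lies in block 1 (frames 17982–35963) with 5880 frames into that block.
The block's first minute is 1800 frames and the rest 1798 each; 5880 frames reaches minute 3, so 1 × 18 + 3 × 2 = 24 labels have been skipped so far.
Adding those back, label number 23862 + 24 = 23886 at 30 labels/s is 796 s + 6 f = 0 h 13 min 16 s frame 6, i.e. 00:13:16;06.

00:13:16;06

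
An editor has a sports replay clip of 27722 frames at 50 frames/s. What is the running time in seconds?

554.44 seconds

Running time = 27722 / (50) = 554.44 s.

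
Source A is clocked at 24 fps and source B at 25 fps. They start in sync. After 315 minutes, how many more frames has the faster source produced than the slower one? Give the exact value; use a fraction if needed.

315 min = 18900 s.
A emits 24 × 18900 = 453600 frames; B emits 25 × 18900 = 472500.
Difference = 18900 frames; B is ahead of A.

18900 frames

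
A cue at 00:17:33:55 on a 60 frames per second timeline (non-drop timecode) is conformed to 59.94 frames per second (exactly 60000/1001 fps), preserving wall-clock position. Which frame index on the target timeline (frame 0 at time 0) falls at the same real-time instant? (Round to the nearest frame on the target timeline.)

Source frame index: (0×3600 + 17×60 + 33) × 60 + 55 = 63235.
Real time: 63235 / (60) = 12647/12 s.
Target frame: (12647/12) × (60000/1001) = 63235000/1001 ≈ 63171.828 → 63172.

frame 63172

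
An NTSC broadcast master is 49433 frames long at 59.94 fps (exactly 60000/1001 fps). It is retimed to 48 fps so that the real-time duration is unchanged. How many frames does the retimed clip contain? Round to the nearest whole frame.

39586 frames

Frames at target rate = 49433 × (48) / (60000/1001) = 49482433/1250 ≈ 39585.946.
Nearest whole frame: 39586.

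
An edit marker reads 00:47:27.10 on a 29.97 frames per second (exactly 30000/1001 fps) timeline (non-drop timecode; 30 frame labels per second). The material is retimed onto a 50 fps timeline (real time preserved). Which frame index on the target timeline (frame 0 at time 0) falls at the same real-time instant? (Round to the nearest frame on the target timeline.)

frame 142509

Source frame index: (0×3600 + 47×60 + 27) × 30 + 10 = 85420.
Real time: 85420 / (30000/1001) = 4275271/1500 s.
Target frame: (4275271/1500) × (50) = 4275271/30 ≈ 142509.033 → 142509.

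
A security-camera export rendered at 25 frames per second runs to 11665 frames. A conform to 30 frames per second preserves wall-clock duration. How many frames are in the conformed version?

13998 frames

Target frames = source frames × (target rate / source rate) = 11665 × (30)/(25) = 11665 × 6/5 = 13998.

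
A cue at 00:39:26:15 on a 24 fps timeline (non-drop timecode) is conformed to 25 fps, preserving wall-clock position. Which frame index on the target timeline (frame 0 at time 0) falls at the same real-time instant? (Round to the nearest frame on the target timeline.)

Source frame index: (0×3600 + 39×60 + 26) × 24 + 15 = 56799.
Real time: 56799 / (24) = 18933/8 s.
Target frame: (18933/8) × (25) = 473325/8 ≈ 59165.625 → 59166.

frame 59166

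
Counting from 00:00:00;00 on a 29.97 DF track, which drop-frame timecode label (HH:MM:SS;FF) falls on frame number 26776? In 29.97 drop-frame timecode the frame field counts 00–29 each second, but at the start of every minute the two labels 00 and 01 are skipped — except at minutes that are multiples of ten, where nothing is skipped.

00:14:53;12

Each 10-minute DF block holds 10 × 60 × 30 − 9 × 2 = 17982 frames. 26776 ÷ 17982 → 1 full block, remainder 8794.
Within the partial block the first minute is 1800 frames and each further minute 1798, so 4 further minute boundaries passed. Total skipped labels = 18 × 1 + 2 × 4 = 26.
Non-drop label index = 26776 + 26 = 26802; at 30 labels/s that is 00:14:53:12, i.e. DF 00:14:53;12.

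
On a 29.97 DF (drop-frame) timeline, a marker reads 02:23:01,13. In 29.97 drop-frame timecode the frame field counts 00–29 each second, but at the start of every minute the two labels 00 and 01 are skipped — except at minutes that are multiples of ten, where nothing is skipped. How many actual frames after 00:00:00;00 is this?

As if non-drop at 30 labels/s: (2 × 3600 + 23 × 60 + 1) × 30 + 13 = 257443.
Minute boundaries passed: 143; those not divisible by 10: 143 − 14 = 129; dropped labels = 2 × 129 = 258.
Actual frame index = 257443 − 258 = 257185.

257185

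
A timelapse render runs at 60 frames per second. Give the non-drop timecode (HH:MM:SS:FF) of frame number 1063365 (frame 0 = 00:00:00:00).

04:55:22:45

1063365 ÷ 60 = 17722 full seconds, remainder 45 frames.
17722 s = 4 h 55 min 22 s.
Timecode: 04:55:22:45.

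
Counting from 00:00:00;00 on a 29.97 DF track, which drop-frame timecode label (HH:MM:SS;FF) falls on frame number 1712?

00:00:57;02

Ten DF minutes hold 17982 frames, so frame 1712 lies in block 0 (frames 0–17981) with 1712 frames into that block.
The block's first minute is 1800 frames and the rest 1798 each; 1712 frames reaches minute 0, so 0 × 18 + 0 × 2 = 0 labels have been skipped so far.
Adding those back, label number 1712 + 0 = 1712 at 30 labels/s is 57 s + 2 f = 0 h 0 min 57 s frame 2, i.e. 00:00:57;02.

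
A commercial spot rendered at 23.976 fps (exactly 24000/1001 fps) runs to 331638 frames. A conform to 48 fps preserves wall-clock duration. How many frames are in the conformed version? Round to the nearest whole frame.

663939 frames

Frames at target rate = 331638 × (48) / (24000/1001) = 165984819/250 ≈ 663939.276.
Nearest whole frame: 663939.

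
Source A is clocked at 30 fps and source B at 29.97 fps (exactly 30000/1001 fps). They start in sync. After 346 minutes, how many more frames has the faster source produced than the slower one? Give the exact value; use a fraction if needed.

346 min = 20760 s.
A emits 30 × 20760 = 622800 frames; B emits 30000/1001 × 20760 = 622800000/1001.
Difference = 622800/1001 frames (≈ 622.1778); B is behind A.

622800/1001 frames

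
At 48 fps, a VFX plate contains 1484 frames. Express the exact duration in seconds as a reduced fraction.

Running time = 1484 ÷ (48) = 1484 × 1/48 = 371/12 s.

371/12 seconds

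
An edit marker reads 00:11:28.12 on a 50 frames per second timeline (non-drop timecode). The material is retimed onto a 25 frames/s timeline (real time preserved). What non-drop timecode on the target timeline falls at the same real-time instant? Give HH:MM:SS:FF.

00:11:28:06

Source frame index: (0×3600 + 11×60 + 28) × 50 + 12 = 34412.
Real time: 34412 / (50) = 17206/25 s.
Target frame: (17206/25) × (25) = 17206.
At 25 labels/s: frame 17206 → 00:11:28:06.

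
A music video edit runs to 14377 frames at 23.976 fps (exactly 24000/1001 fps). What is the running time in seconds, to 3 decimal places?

599.641 seconds

Running time = 14377 × 1001/24000 = 14391377/24000 s ≈ 599.641 s.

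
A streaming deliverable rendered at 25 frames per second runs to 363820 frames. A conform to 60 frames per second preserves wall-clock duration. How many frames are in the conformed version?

Target frames = source frames × (target rate / source rate) = 363820 × (60)/(25) = 363820 × 12/5 = 873168.

873168 frames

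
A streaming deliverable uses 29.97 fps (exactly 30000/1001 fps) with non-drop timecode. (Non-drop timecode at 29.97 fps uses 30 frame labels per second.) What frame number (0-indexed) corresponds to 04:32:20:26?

frame 490226

Total seconds to the label: (4 × 3600 + 32 × 60 + 20) = 16340.
Frame index = 16340 × 30 + 26 = 490226.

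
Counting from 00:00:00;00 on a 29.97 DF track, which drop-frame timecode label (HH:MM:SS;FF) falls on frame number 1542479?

14:17:47;13

Each 10-minute DF block holds 10 × 60 × 30 − 9 × 2 = 17982 frames. 1542479 ÷ 17982 → 85 full blocks, remainder 14009.
Within the partial block the first minute is 1800 frames and each further minute 1798, so 7 further minute boundaries passed. Total skipped labels = 18 × 85 + 2 × 7 = 1544.
Non-drop label index = 1542479 + 1544 = 1544023; at 30 labels/s that is 14:17:47:13, i.e. DF 14:17:47;13.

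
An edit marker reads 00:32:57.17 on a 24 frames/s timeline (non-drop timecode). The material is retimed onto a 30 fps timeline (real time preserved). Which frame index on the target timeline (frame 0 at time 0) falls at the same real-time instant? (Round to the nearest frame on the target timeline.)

frame 59331

Source frame index: (0×3600 + 32×60 + 57) × 24 + 17 = 47465.
Real time: 47465 / (24) = 47465/24 s.
Target frame: (47465/24) × (30) = 237325/4 ≈ 59331.250 → 59331.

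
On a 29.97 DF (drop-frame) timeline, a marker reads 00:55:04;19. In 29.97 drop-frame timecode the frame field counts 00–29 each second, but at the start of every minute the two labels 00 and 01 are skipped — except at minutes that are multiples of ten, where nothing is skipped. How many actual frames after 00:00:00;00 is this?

99039

As if non-drop at 30 labels/s: (0 × 3600 + 55 × 60 + 4) × 30 + 19 = 99139.
Minute boundaries passed: 55; those not divisible by 10: 55 − 5 = 50; dropped labels = 2 × 50 = 100.
Actual frame index = 99139 − 100 = 99039.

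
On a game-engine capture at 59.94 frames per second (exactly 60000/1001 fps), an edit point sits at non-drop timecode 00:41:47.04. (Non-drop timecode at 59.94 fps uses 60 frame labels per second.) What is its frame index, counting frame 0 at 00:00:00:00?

frame 150424

Total seconds to the label: (0 × 3600 + 41 × 60 + 47) = 2507.
Frame index = 2507 × 60 + 4 = 150424.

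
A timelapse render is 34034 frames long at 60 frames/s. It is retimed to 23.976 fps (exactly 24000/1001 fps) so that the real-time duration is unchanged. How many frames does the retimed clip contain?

Target frames = source frames × (target rate / source rate) = 34034 × (24000/1001)/(60) = 34034 × 400/1001 = 13600.

13600 frames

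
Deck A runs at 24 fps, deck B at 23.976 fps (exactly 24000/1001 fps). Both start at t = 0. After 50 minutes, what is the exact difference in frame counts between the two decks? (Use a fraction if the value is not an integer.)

72000/1001 frames

50 min = 3000 s.
A emits 24 × 3000 = 72000 frames; B emits 24000/1001 × 3000 = 72000000/1001.
Difference = 72000/1001 frames (≈ 71.9281); B is behind A.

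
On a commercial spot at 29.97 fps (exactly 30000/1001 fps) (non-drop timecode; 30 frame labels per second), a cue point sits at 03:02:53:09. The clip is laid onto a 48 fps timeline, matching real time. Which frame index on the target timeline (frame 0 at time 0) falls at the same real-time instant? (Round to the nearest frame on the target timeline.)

frame 527245

Source frame index: (3×3600 + 2×60 + 53) × 30 + 9 = 329199.
Real time: 329199 / (30000/1001) = 109842733/10000 s.
Target frame: (109842733/10000) × (48) = 329528199/625 ≈ 527245.118 → 527245.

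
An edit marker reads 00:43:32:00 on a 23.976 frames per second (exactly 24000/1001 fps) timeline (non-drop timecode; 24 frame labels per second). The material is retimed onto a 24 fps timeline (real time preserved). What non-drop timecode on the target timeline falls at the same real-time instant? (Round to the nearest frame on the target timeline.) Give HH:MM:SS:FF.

00:43:34:15

Source frame index: (0×3600 + 43×60 + 32) × 24 + 0 = 62688.
Real time: 62688 / (24000/1001) = 653653/250 s.
Target frame: (653653/250) × (24) = 7843836/125 ≈ 62750.688 → 62751.
At 24 labels/s: frame 62751 → 00:43:34:15.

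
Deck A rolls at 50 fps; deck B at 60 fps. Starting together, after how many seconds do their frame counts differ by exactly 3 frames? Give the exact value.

0.3 seconds

The gap grows by |60 − 50| = 10 frames per second.
Time for a 3-frame gap: 3 ÷ (10) = 0.3 s.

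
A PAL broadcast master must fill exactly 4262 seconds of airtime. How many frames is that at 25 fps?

Frames = 4262 × 25 = 106550.

106550 frames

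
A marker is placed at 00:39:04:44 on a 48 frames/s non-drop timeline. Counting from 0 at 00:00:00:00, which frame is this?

frame 112556

Total seconds to the label: (0 × 3600 + 39 × 60 + 4) = 2344.
Frame index = 2344 × 48 + 44 = 112556.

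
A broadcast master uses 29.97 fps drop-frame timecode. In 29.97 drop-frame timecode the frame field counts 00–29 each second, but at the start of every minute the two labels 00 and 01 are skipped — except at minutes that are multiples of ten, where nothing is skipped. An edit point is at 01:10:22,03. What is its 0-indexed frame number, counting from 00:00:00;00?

Complete 10-minute blocks: 7, each 17982 frames → 125874.
Remaining 0 whole minutes in the current block: 0 frames.
Within the current minute: 22 × 30 + 3 = 663. Total = 125874 + 0 + 663 = 126537.

126537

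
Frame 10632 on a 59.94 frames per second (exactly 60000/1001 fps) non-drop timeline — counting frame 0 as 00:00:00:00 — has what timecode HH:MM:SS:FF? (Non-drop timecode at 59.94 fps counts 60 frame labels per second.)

00:02:57:12

10632 ÷ 60 = 177 full seconds, remainder 12 frames.
177 s = 0 h 2 min 57 s.
Timecode: 00:02:57:12.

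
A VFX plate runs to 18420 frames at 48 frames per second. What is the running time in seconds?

Running time = 18420 / (48) = 383.75 s.

383.75 seconds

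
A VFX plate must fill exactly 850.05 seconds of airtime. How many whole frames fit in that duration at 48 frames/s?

Frames = 850.05 × 48 = 204012/5 ≈ 40802.4000.
Complete frames: 40802.

40802 frames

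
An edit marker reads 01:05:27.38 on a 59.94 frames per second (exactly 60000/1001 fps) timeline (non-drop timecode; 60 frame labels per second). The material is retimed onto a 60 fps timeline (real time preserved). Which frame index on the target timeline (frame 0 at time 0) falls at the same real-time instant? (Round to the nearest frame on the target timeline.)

frame 235894

Source frame index: (1×3600 + 5×60 + 27) × 60 + 38 = 235658.
Real time: 235658 / (60000/1001) = 117946829/30000 s.
Target frame: (117946829/30000) × (60) = 117946829/500 ≈ 235893.658 → 235894.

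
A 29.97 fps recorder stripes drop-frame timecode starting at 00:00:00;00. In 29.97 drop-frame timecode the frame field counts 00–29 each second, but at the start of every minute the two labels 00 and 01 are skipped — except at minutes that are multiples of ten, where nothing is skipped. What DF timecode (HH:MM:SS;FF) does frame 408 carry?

Ten DF minutes hold 17982 frames, so frame 408 lies in block 0 (frames 0–17981) with 408 frames into that block.
The block's first minute is 1800 frames and the rest 1798 each; 408 frames reaches minute 0, so 0 × 18 + 0 × 2 = 0 labels have been skipped so far.
Adding those back, label number 408 + 0 = 408 at 30 labels/s is 13 s + 18 f = 0 h 0 min 13 s frame 18, i.e. 00:00:13;18.

00:00:13;18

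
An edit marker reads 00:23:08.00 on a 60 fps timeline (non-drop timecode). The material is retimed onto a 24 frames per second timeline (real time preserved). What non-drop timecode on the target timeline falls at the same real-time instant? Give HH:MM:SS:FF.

00:23:08:00

Source frame index: (0×3600 + 23×60 + 8) × 60 + 0 = 83280.
Real time: 83280 / (60) = 1388 s.
Target frame: (1388) × (24) = 33312.
At 24 labels/s: frame 33312 → 00:23:08:00.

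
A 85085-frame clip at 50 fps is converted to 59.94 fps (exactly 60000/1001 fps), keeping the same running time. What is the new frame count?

102000 frames

Target frames = source frames × (target rate / source rate) = 85085 × (60000/1001)/(50) = 85085 × 1200/1001 = 102000.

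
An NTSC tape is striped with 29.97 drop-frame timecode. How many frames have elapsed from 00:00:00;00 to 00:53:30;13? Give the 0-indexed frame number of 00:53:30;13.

Complete 10-minute blocks: 5, each 17982 frames → 89910.
Remaining 3 whole minutes in the current block: 1800 + 2 × 1798 = 5396 frames.
Within the current minute: 30 × 30 + 13 − 2 = 911 (labels ;00/;01 skipped at this minute). Total = 89910 + 5396 + 911 = 96217.

96217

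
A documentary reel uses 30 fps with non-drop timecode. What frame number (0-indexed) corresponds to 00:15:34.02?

frame 28022

Total seconds to the label: (0 × 3600 + 15 × 60 + 34) = 934.
Frame index = 934 × 30 + 2 = 28022.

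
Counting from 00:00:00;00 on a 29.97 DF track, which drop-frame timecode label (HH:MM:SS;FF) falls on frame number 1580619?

14:39:00;03

Ten DF minutes hold 17982 frames, so frame 1580619 lies in block 87 (frames 1564434–1582415) with 16185 frames into that block.
The block's first minute is 1800 frames and the rest 1798 each; 16185 frames reaches minute 9, so 87 × 18 + 9 × 2 = 1584 labels have been skipped so far.
Adding those back, label number 1580619 + 1584 = 1582203 at 30 labels/s is 52740 s + 3 f = 14 h 39 min 0 s frame 3, i.e. 14:39:00;03.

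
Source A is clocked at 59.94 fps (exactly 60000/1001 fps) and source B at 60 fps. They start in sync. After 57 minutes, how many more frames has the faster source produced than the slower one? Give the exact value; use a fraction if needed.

205200/1001 frames

57 min = 3420 s.
A emits 60000/1001 × 3420 = 205200000/1001 frames; B emits 60 × 3420 = 205200.
Difference = 205200/1001 frames (≈ 204.9950); B is ahead of A.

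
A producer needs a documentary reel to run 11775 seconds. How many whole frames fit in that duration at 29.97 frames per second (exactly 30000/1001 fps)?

352897 frames

Frames = 11775 × 30000/1001 = 353250000/1001 ≈ 352897.1029.
Complete frames: 352897.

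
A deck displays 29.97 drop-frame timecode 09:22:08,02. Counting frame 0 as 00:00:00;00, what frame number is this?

1010830

Complete 10-minute blocks: 56, each 17982 frames → 1006992.
Remaining 2 whole minutes in the current block: 1800 + 1 × 1798 = 3598 frames.
Within the current minute: 8 × 30 + 2 − 2 = 240 (labels ;00/;01 skipped at this minute). Total = 1006992 + 3598 + 240 = 1010830.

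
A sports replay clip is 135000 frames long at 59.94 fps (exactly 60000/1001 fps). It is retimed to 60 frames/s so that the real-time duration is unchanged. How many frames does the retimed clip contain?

Target frames = source frames × (target rate / source rate) = 135000 × (60)/(60000/1001) = 135000 × 1001/1000 = 135135.

135135 frames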